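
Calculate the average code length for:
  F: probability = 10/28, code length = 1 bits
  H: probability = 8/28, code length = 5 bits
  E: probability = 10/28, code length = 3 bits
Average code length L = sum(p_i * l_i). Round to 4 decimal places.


Weighted contributions p_i * l_i:
  F: (10/28) * 1 = 10/28
  H: (8/28) * 5 = 40/28
  E: (10/28) * 3 = 30/28
Sum = (10 + 40 + 30)/28 = 80/28

L = 80/28 = 2.8571 bits/symbol


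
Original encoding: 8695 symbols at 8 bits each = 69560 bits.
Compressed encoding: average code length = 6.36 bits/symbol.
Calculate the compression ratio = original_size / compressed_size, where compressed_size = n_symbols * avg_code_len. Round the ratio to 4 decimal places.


original_size = n_symbols * orig_bits = 8695 * 8 = 69560 bits
compressed_size = n_symbols * avg_code_len = 8695 * 6.36 = 55300.2 bits
ratio = original_size / compressed_size = 69560 / 55300.2 = 1.2579

Compression ratio = 1.2579


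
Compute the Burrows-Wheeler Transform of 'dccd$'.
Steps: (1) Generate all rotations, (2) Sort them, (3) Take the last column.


Rotations (sorted):
  0: $dccd -> last char: d
  1: ccd$d -> last char: d
  2: cd$dc -> last char: c
  3: d$dcc -> last char: c
  4: dccd$ -> last char: $


BWT = ddcc$


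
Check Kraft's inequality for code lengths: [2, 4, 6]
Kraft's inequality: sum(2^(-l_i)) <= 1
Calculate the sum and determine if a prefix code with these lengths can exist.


Sum = 2^(-2) + 2^(-4) + 2^(-6)
    = 0.25 + 0.0625 + 0.015625
    = 21/64 = 0.328125
Since 0.328125 <= 1, Kraft's inequality IS satisfied.
A prefix code with these lengths CAN exist.

Kraft sum = 0.328125. Satisfied.


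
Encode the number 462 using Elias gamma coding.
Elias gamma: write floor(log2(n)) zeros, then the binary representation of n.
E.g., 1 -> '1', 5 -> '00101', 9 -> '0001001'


num_bits = floor(log2(462)) + 1 = 9
leading_zeros = num_bits - 1 = 8
binary(462) = 111001110

Elias gamma(462) = '00000000' + '111001110' = 00000000111001110 (17 bits)


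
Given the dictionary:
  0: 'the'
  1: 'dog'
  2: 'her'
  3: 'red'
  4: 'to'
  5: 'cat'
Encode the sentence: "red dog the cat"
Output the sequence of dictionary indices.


Look up each word in the dictionary:
  'red' -> 3
  'dog' -> 1
  'the' -> 0
  'cat' -> 5

Encoded: [3, 1, 0, 5]


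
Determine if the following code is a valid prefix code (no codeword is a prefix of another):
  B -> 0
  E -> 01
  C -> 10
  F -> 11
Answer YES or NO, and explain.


Checking each pair (does one codeword prefix another?):
  B='0' vs E='01': prefix -- VIOLATION

NO -- this is NOT a valid prefix code. B (0) is a prefix of E (01).


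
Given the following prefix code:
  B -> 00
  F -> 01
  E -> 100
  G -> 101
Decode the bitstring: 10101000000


Decoding step by step:
Bits 101 -> G
Bits 01 -> F
Bits 00 -> B
Bits 00 -> B
Bits 00 -> B


Decoded message: GFBBB


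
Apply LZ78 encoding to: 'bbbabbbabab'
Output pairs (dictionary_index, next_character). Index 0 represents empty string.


LZ78 encoding steps:
Dictionary: {0: ''}
Step 1: w='' (idx 0), next='b' -> output (0, 'b'), add 'b' as idx 1
Step 2: w='b' (idx 1), next='b' -> output (1, 'b'), add 'bb' as idx 2
Step 3: w='' (idx 0), next='a' -> output (0, 'a'), add 'a' as idx 3
Step 4: w='bb' (idx 2), next='b' -> output (2, 'b'), add 'bbb' as idx 4
Step 5: w='a' (idx 3), next='b' -> output (3, 'b'), add 'ab' as idx 5
Step 6: w='ab' (idx 5), end of input -> output (5, '')


Encoded: [(0, 'b'), (1, 'b'), (0, 'a'), (2, 'b'), (3, 'b'), (5, '')]


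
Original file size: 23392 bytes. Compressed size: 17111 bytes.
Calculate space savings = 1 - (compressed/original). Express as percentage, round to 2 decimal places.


ratio = compressed/original = 17111/23392 = 0.731489
savings = 1 - ratio = 1 - 0.731489 = 0.268511
as a percentage: 0.268511 * 100 = 26.85%

Space savings = 1 - 17111/23392 = 26.85%


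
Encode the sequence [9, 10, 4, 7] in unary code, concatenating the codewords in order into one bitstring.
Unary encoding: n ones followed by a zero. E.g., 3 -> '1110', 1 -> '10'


Encode each number as n ones followed by a terminating 0:
  9 -> 1111111110 (10 bits)
  10 -> 11111111110 (11 bits)
  4 -> 11110 (5 bits)
  7 -> 11111110 (8 bits)
Total length = 10 + 11 + 5 + 8 = 34 bits.

Unary([9, 10, 4, 7]) = 1111111110111111111101111011111110 (34 bits)


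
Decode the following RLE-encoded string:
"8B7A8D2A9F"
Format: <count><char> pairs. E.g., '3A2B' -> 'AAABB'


Expanding each <count><char> pair:
  8B -> 'BBBBBBBB'
  7A -> 'AAAAAAA'
  8D -> 'DDDDDDDD'
  2A -> 'AA'
  9F -> 'FFFFFFFFF'

Decoded = BBBBBBBBAAAAAAADDDDDDDDAAFFFFFFFFF


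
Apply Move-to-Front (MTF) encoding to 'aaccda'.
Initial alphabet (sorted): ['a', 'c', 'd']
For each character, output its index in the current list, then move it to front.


MTF encoding:
'a': index 0 in ['a', 'c', 'd'] -> ['a', 'c', 'd']
'a': index 0 in ['a', 'c', 'd'] -> ['a', 'c', 'd']
'c': index 1 in ['a', 'c', 'd'] -> ['c', 'a', 'd']
'c': index 0 in ['c', 'a', 'd'] -> ['c', 'a', 'd']
'd': index 2 in ['c', 'a', 'd'] -> ['d', 'c', 'a']
'a': index 2 in ['d', 'c', 'a'] -> ['a', 'd', 'c']


Output: [0, 0, 1, 0, 2, 2]


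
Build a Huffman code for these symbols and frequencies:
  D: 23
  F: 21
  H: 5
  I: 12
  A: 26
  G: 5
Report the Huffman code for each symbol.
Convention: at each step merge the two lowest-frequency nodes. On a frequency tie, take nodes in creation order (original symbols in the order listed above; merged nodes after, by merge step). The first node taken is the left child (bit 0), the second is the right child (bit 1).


Huffman tree construction:
Step 1: Merge H(5) + G(5) = 10
Step 2: Merge (H+G)(10) + I(12) = 22
Step 3: Merge F(21) + ((H+G)+I)(22) = 43
Step 4: Merge D(23) + A(26) = 49
Step 5: Merge (F+((H+G)+I))(43) + (D+A)(49) = 92
Read each symbol's code off the tree from the root (left child = 0, right child = 1).

Codes:
  D: 10 (length 2)
  F: 00 (length 2)
  H: 0100 (length 4)
  I: 011 (length 3)
  A: 11 (length 2)
  G: 0101 (length 4)
Average code length: 216/92 = 2.3478 bits/symbol


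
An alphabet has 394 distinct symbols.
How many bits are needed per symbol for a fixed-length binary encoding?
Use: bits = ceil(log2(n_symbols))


log2(394) = 8.6221
Bracket: 2^8 = 256 < 394 <= 2^9 = 512
So ceil(log2(394)) = 9

bits = ceil(log2(394)) = ceil(8.6221) = 9 bits


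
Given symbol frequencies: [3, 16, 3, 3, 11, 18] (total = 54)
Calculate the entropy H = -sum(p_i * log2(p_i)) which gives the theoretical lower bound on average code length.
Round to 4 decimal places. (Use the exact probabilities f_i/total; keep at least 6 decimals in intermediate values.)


Per-symbol terms -p_i * log2(p_i) with p_i = f_i/54:
  p = 3/54 = 0.055556: log2(p) = -4.169925, -p*log2(p) = 0.231663
  p = 16/54 = 0.296296: log2(p) = -1.754888, -p*log2(p) = 0.519967
  p = 3/54 = 0.055556: log2(p) = -4.169925, -p*log2(p) = 0.231663
  p = 3/54 = 0.055556: log2(p) = -4.169925, -p*log2(p) = 0.231663
  p = 11/54 = 0.203704: log2(p) = -2.295456, -p*log2(p) = 0.467593
  p = 18/54 = 0.333333: log2(p) = -1.584963, -p*log2(p) = 0.528321
H = 0.231663 + 0.519967 + 0.231663 + 0.231663 + 0.467593 + 0.528321 = 2.210870

H = 2.2109 bits/symbol


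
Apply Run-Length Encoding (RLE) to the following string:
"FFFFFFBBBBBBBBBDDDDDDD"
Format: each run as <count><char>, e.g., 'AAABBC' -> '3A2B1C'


Scanning runs left to right:
  i=0: run of 'F' x 6 -> '6F'
  i=6: run of 'B' x 9 -> '9B'
  i=15: run of 'D' x 7 -> '7D'

RLE = 6F9B7D


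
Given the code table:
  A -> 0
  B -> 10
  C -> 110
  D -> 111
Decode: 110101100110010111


Decoding:
110 -> C
10 -> B
110 -> C
0 -> A
110 -> C
0 -> A
10 -> B
111 -> D


Result: CBCACABD


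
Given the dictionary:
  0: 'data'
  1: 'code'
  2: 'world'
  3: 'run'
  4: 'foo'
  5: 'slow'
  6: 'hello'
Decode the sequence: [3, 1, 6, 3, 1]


Look up each index in the dictionary:
  3 -> 'run'
  1 -> 'code'
  6 -> 'hello'
  3 -> 'run'
  1 -> 'code'

Decoded: "run code hello run code"


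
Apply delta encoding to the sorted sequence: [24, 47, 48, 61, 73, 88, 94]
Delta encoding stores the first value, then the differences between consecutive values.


First value: 24
Deltas:
  47 - 24 = 23
  48 - 47 = 1
  61 - 48 = 13
  73 - 61 = 12
  88 - 73 = 15
  94 - 88 = 6


Delta encoded: [24, 23, 1, 13, 12, 15, 6]


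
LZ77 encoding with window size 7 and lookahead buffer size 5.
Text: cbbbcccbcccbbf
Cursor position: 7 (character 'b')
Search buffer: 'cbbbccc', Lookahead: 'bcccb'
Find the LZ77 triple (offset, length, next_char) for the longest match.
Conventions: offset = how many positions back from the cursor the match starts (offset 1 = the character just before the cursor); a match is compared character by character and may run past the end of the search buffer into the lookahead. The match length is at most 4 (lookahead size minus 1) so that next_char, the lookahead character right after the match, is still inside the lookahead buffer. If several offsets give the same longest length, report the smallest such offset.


Try each offset into the search buffer:
  offset=1 (pos 6, char 'c'): match length 0
  offset=2 (pos 5, char 'c'): match length 0
  offset=3 (pos 4, char 'c'): match length 0
  offset=4 (pos 3, char 'b'): match length 4
  offset=5 (pos 2, char 'b'): match length 1
  offset=6 (pos 1, char 'b'): match length 1
  offset=7 (pos 0, char 'c'): match length 0
Longest match has length 4 at offset 4.
next_char = character at position 7 + 4 = 11 -> 'b'

Best match: offset=4, length=4 (matching 'bccc' starting at position 3)
LZ77 triple: (4, 4, 'b')


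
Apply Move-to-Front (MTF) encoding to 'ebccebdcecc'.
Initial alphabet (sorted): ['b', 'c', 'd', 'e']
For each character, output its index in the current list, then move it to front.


MTF encoding:
'e': index 3 in ['b', 'c', 'd', 'e'] -> ['e', 'b', 'c', 'd']
'b': index 1 in ['e', 'b', 'c', 'd'] -> ['b', 'e', 'c', 'd']
'c': index 2 in ['b', 'e', 'c', 'd'] -> ['c', 'b', 'e', 'd']
'c': index 0 in ['c', 'b', 'e', 'd'] -> ['c', 'b', 'e', 'd']
'e': index 2 in ['c', 'b', 'e', 'd'] -> ['e', 'c', 'b', 'd']
'b': index 2 in ['e', 'c', 'b', 'd'] -> ['b', 'e', 'c', 'd']
'd': index 3 in ['b', 'e', 'c', 'd'] -> ['d', 'b', 'e', 'c']
'c': index 3 in ['d', 'b', 'e', 'c'] -> ['c', 'd', 'b', 'e']
'e': index 3 in ['c', 'd', 'b', 'e'] -> ['e', 'c', 'd', 'b']
'c': index 1 in ['e', 'c', 'd', 'b'] -> ['c', 'e', 'd', 'b']
'c': index 0 in ['c', 'e', 'd', 'b'] -> ['c', 'e', 'd', 'b']


Output: [3, 1, 2, 0, 2, 2, 3, 3, 3, 1, 0]


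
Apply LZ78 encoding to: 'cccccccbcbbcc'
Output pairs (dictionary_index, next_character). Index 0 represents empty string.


LZ78 encoding steps:
Dictionary: {0: ''}
Step 1: w='' (idx 0), next='c' -> output (0, 'c'), add 'c' as idx 1
Step 2: w='c' (idx 1), next='c' -> output (1, 'c'), add 'cc' as idx 2
Step 3: w='cc' (idx 2), next='c' -> output (2, 'c'), add 'ccc' as idx 3
Step 4: w='c' (idx 1), next='b' -> output (1, 'b'), add 'cb' as idx 4
Step 5: w='cb' (idx 4), next='b' -> output (4, 'b'), add 'cbb' as idx 5
Step 6: w='cc' (idx 2), end of input -> output (2, '')


Encoded: [(0, 'c'), (1, 'c'), (2, 'c'), (1, 'b'), (4, 'b'), (2, '')]


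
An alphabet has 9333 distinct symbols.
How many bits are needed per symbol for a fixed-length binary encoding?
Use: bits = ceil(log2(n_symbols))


log2(9333) = 13.1881
Bracket: 2^13 = 8192 < 9333 <= 2^14 = 16384
So ceil(log2(9333)) = 14

bits = ceil(log2(9333)) = ceil(13.1881) = 14 bits


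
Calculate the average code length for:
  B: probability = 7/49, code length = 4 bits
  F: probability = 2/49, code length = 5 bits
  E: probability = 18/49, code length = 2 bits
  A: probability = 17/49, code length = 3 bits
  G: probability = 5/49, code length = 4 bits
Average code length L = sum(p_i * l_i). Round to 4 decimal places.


Weighted contributions p_i * l_i:
  B: (7/49) * 4 = 28/49
  F: (2/49) * 5 = 10/49
  E: (18/49) * 2 = 36/49
  A: (17/49) * 3 = 51/49
  G: (5/49) * 4 = 20/49
Sum = (28 + 10 + 36 + 51 + 20)/49 = 145/49

L = 145/49 = 2.9592 bits/symbol


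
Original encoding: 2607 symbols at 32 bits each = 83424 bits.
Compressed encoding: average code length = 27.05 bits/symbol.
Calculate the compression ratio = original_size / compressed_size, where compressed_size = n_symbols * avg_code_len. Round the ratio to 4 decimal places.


original_size = n_symbols * orig_bits = 2607 * 32 = 83424 bits
compressed_size = n_symbols * avg_code_len = 2607 * 27.05 = 70519.35 bits
ratio = original_size / compressed_size = 83424 / 70519.35 = 1.183

Compression ratio = 1.183


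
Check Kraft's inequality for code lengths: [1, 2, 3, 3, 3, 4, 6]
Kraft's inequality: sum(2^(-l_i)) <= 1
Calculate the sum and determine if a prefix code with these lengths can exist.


Sum = 2^(-1) + 2^(-2) + 2^(-3) + 2^(-3) + 2^(-3) + 2^(-4) + 2^(-6)
    = 0.5 + 0.25 + 0.125 + 0.125 + 0.125 + 0.0625 + 0.015625
    = 77/64 = 1.203125
Since 1.203125 > 1, Kraft's inequality is NOT satisfied.
A prefix code with these lengths CANNOT exist.

Kraft sum = 1.203125. Not satisfied.


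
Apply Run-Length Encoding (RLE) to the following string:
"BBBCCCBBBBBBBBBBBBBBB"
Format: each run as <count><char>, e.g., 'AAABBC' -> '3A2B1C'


Scanning runs left to right:
  i=0: run of 'B' x 3 -> '3B'
  i=3: run of 'C' x 3 -> '3C'
  i=6: run of 'B' x 15 -> '15B'

RLE = 3B3C15B


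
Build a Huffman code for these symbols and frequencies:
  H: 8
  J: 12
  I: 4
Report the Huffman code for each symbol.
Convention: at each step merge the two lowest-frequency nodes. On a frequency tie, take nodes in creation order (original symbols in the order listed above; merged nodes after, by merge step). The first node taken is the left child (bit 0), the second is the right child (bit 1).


Huffman tree construction:
Step 1: Merge I(4) + H(8) = 12
Step 2: Merge J(12) + (I+H)(12) = 24
Read each symbol's code off the tree from the root (left child = 0, right child = 1).

Codes:
  H: 11 (length 2)
  J: 0 (length 1)
  I: 10 (length 2)
Average code length: 36/24 = 1.5000 bits/symbol


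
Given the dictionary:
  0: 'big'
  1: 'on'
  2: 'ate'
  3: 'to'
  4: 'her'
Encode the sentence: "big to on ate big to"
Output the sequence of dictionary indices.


Look up each word in the dictionary:
  'big' -> 0
  'to' -> 3
  'on' -> 1
  'ate' -> 2
  'big' -> 0
  'to' -> 3

Encoded: [0, 3, 1, 2, 0, 3]


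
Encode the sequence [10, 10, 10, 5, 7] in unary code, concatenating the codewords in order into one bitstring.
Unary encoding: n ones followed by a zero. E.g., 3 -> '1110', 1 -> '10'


Encode each number as n ones followed by a terminating 0:
  10 -> 11111111110 (11 bits)
  10 -> 11111111110 (11 bits)
  10 -> 11111111110 (11 bits)
  5 -> 111110 (6 bits)
  7 -> 11111110 (8 bits)
Total length = 11 + 11 + 11 + 6 + 8 = 47 bits.

Unary([10, 10, 10, 5, 7]) = 11111111110111111111101111111111011111011111110 (47 bits)


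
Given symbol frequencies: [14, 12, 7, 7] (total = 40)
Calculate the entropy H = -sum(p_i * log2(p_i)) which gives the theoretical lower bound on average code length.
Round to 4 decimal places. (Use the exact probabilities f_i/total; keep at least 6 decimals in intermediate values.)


Per-symbol terms -p_i * log2(p_i) with p_i = f_i/40:
  p = 14/40 = 0.350000: log2(p) = -1.514573, -p*log2(p) = 0.530101
  p = 12/40 = 0.300000: log2(p) = -1.736966, -p*log2(p) = 0.521090
  p = 7/40 = 0.175000: log2(p) = -2.514573, -p*log2(p) = 0.440050
  p = 7/40 = 0.175000: log2(p) = -2.514573, -p*log2(p) = 0.440050
H = 0.530101 + 0.521090 + 0.440050 + 0.440050 = 1.931291

H = 1.9313 bits/symbol


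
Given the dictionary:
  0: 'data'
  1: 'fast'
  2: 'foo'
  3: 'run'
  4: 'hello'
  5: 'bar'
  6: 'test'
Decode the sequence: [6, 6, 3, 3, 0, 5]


Look up each index in the dictionary:
  6 -> 'test'
  6 -> 'test'
  3 -> 'run'
  3 -> 'run'
  0 -> 'data'
  5 -> 'bar'

Decoded: "test test run run data bar"


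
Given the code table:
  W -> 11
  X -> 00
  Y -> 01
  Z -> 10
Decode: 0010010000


Decoding:
00 -> X
10 -> Z
01 -> Y
00 -> X
00 -> X


Result: XZYXX


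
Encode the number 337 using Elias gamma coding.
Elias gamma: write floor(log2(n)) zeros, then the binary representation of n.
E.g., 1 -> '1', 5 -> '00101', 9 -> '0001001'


num_bits = floor(log2(337)) + 1 = 9
leading_zeros = num_bits - 1 = 8
binary(337) = 101010001

Elias gamma(337) = '00000000' + '101010001' = 00000000101010001 (17 bits)


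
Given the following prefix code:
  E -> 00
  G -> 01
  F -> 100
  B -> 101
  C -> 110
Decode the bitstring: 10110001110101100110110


Decoding step by step:
Bits 101 -> B
Bits 100 -> F
Bits 01 -> G
Bits 110 -> C
Bits 101 -> B
Bits 100 -> F
Bits 110 -> C
Bits 110 -> C


Decoded message: BFGCBFCC


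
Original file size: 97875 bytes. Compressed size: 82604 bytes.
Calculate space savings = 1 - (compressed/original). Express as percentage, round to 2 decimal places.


ratio = compressed/original = 82604/97875 = 0.843974
savings = 1 - ratio = 1 - 0.843974 = 0.156026
as a percentage: 0.156026 * 100 = 15.6%

Space savings = 1 - 82604/97875 = 15.6%


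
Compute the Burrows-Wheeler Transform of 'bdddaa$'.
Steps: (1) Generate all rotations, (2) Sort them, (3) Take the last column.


Rotations (sorted):
  0: $bdddaa -> last char: a
  1: a$bddda -> last char: a
  2: aa$bddd -> last char: d
  3: bdddaa$ -> last char: $
  4: daa$bdd -> last char: d
  5: ddaa$bd -> last char: d
  6: dddaa$b -> last char: b


BWT = aad$ddb


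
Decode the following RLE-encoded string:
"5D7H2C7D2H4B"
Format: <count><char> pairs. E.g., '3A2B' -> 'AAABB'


Expanding each <count><char> pair:
  5D -> 'DDDDD'
  7H -> 'HHHHHHH'
  2C -> 'CC'
  7D -> 'DDDDDDD'
  2H -> 'HH'
  4B -> 'BBBB'

Decoded = DDDDDHHHHHHHCCDDDDDDDHHBBBB


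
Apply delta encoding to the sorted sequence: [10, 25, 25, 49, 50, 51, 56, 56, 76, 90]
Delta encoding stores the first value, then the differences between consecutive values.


First value: 10
Deltas:
  25 - 10 = 15
  25 - 25 = 0
  49 - 25 = 24
  50 - 49 = 1
  51 - 50 = 1
  56 - 51 = 5
  56 - 56 = 0
  76 - 56 = 20
  90 - 76 = 14


Delta encoded: [10, 15, 0, 24, 1, 1, 5, 0, 20, 14]


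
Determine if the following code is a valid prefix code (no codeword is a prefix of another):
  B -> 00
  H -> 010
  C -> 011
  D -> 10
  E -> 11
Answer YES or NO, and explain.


Checking each pair (does one codeword prefix another?):
  B='00' vs H='010': no prefix
  B='00' vs C='011': no prefix
  B='00' vs D='10': no prefix
  B='00' vs E='11': no prefix
  H='010' vs B='00': no prefix
  H='010' vs C='011': no prefix
  H='010' vs D='10': no prefix
  H='010' vs E='11': no prefix
  C='011' vs B='00': no prefix
  C='011' vs H='010': no prefix
  C='011' vs D='10': no prefix
  C='011' vs E='11': no prefix
  D='10' vs B='00': no prefix
  D='10' vs H='010': no prefix
  D='10' vs C='011': no prefix
  D='10' vs E='11': no prefix
  E='11' vs B='00': no prefix
  E='11' vs H='010': no prefix
  E='11' vs C='011': no prefix
  E='11' vs D='10': no prefix
No violation found over all pairs.

YES -- this is a valid prefix code. No codeword is a prefix of any other codeword.


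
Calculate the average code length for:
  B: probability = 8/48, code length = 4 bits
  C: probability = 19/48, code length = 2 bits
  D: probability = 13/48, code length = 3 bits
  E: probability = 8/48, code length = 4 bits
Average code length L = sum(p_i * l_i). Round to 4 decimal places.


Weighted contributions p_i * l_i:
  B: (8/48) * 4 = 32/48
  C: (19/48) * 2 = 38/48
  D: (13/48) * 3 = 39/48
  E: (8/48) * 4 = 32/48
Sum = (32 + 38 + 39 + 32)/48 = 141/48

L = 141/48 = 2.9375 bits/symbol


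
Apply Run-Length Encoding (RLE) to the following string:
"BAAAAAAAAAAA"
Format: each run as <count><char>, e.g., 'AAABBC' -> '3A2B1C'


Scanning runs left to right:
  i=0: run of 'B' x 1 -> '1B'
  i=1: run of 'A' x 11 -> '11A'

RLE = 1B11A


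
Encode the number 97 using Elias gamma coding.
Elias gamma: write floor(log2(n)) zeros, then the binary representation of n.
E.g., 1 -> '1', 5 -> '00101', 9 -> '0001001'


num_bits = floor(log2(97)) + 1 = 7
leading_zeros = num_bits - 1 = 6
binary(97) = 1100001

Elias gamma(97) = '000000' + '1100001' = 0000001100001 (13 bits)


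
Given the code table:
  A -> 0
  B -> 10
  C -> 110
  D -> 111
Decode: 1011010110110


Decoding:
10 -> B
110 -> C
10 -> B
110 -> C
110 -> C


Result: BCBCC


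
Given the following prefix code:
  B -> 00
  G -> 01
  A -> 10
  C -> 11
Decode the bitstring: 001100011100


Decoding step by step:
Bits 00 -> B
Bits 11 -> C
Bits 00 -> B
Bits 01 -> G
Bits 11 -> C
Bits 00 -> B


Decoded message: BCBGCB


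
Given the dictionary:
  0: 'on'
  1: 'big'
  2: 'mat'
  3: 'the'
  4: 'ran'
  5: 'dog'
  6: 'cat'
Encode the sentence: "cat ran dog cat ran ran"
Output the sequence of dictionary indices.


Look up each word in the dictionary:
  'cat' -> 6
  'ran' -> 4
  'dog' -> 5
  'cat' -> 6
  'ran' -> 4
  'ran' -> 4

Encoded: [6, 4, 5, 6, 4, 4]


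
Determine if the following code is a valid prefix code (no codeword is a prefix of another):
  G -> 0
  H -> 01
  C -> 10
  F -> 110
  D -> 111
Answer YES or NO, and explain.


Checking each pair (does one codeword prefix another?):
  G='0' vs H='01': prefix -- VIOLATION

NO -- this is NOT a valid prefix code. G (0) is a prefix of H (01).


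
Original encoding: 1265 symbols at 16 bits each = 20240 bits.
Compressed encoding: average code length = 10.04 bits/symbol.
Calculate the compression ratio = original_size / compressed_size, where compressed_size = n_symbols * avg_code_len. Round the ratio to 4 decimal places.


original_size = n_symbols * orig_bits = 1265 * 16 = 20240 bits
compressed_size = n_symbols * avg_code_len = 1265 * 10.04 = 12700.6 bits
ratio = original_size / compressed_size = 20240 / 12700.6 = 1.5936

Compression ratio = 1.5936


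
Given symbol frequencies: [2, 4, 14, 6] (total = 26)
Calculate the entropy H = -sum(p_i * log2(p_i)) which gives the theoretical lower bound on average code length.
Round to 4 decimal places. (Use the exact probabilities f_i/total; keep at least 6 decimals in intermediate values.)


Per-symbol terms -p_i * log2(p_i) with p_i = f_i/26:
  p = 2/26 = 0.076923: log2(p) = -3.700440, -p*log2(p) = 0.284649
  p = 4/26 = 0.153846: log2(p) = -2.700440, -p*log2(p) = 0.415452
  p = 14/26 = 0.538462: log2(p) = -0.893085, -p*log2(p) = 0.480892
  p = 6/26 = 0.230769: log2(p) = -2.115477, -p*log2(p) = 0.488187
H = 0.284649 + 0.415452 + 0.480892 + 0.488187 = 1.669180

H = 1.6692 bits/symbol


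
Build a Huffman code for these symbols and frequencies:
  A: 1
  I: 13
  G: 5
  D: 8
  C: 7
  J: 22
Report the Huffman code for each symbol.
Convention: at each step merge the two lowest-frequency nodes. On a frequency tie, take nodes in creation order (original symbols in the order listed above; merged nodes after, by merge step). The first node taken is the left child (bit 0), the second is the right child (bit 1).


Huffman tree construction:
Step 1: Merge A(1) + G(5) = 6
Step 2: Merge (A+G)(6) + C(7) = 13
Step 3: Merge D(8) + I(13) = 21
Step 4: Merge ((A+G)+C)(13) + (D+I)(21) = 34
Step 5: Merge J(22) + (((A+G)+C)+(D+I))(34) = 56
Read each symbol's code off the tree from the root (left child = 0, right child = 1).

Codes:
  A: 1000 (length 4)
  I: 111 (length 3)
  G: 1001 (length 4)
  D: 110 (length 3)
  C: 101 (length 3)
  J: 0 (length 1)
Average code length: 130/56 = 2.3214 bits/symbol


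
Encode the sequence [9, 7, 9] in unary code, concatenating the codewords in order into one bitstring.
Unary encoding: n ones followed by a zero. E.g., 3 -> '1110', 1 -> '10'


Encode each number as n ones followed by a terminating 0:
  9 -> 1111111110 (10 bits)
  7 -> 11111110 (8 bits)
  9 -> 1111111110 (10 bits)
Total length = 10 + 8 + 10 = 28 bits.

Unary([9, 7, 9]) = 1111111110111111101111111110 (28 bits)


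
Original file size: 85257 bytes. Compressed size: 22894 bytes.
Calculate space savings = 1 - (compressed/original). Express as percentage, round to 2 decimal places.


ratio = compressed/original = 22894/85257 = 0.268529
savings = 1 - ratio = 1 - 0.268529 = 0.731471
as a percentage: 0.731471 * 100 = 73.15%

Space savings = 1 - 22894/85257 = 73.15%


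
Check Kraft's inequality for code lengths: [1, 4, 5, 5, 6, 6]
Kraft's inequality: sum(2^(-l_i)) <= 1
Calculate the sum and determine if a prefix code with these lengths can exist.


Sum = 2^(-1) + 2^(-4) + 2^(-5) + 2^(-5) + 2^(-6) + 2^(-6)
    = 0.5 + 0.0625 + 0.03125 + 0.03125 + 0.015625 + 0.015625
    = 42/64 = 0.65625
Since 0.65625 <= 1, Kraft's inequality IS satisfied.
A prefix code with these lengths CAN exist.

Kraft sum = 0.65625. Satisfied.


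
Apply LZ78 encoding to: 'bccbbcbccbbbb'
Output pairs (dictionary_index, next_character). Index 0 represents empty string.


LZ78 encoding steps:
Dictionary: {0: ''}
Step 1: w='' (idx 0), next='b' -> output (0, 'b'), add 'b' as idx 1
Step 2: w='' (idx 0), next='c' -> output (0, 'c'), add 'c' as idx 2
Step 3: w='c' (idx 2), next='b' -> output (2, 'b'), add 'cb' as idx 3
Step 4: w='b' (idx 1), next='c' -> output (1, 'c'), add 'bc' as idx 4
Step 5: w='bc' (idx 4), next='c' -> output (4, 'c'), add 'bcc' as idx 5
Step 6: w='b' (idx 1), next='b' -> output (1, 'b'), add 'bb' as idx 6
Step 7: w='bb' (idx 6), end of input -> output (6, '')


Encoded: [(0, 'b'), (0, 'c'), (2, 'b'), (1, 'c'), (4, 'c'), (1, 'b'), (6, '')]


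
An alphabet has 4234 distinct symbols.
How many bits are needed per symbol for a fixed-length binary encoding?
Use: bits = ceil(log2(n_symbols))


log2(4234) = 12.0478
Bracket: 2^12 = 4096 < 4234 <= 2^13 = 8192
So ceil(log2(4234)) = 13

bits = ceil(log2(4234)) = ceil(12.0478) = 13 bits


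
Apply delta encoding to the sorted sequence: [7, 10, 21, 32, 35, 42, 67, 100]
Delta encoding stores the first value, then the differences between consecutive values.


First value: 7
Deltas:
  10 - 7 = 3
  21 - 10 = 11
  32 - 21 = 11
  35 - 32 = 3
  42 - 35 = 7
  67 - 42 = 25
  100 - 67 = 33


Delta encoded: [7, 3, 11, 11, 3, 7, 25, 33]


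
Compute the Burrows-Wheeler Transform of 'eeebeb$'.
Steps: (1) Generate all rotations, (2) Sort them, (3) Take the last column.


Rotations (sorted):
  0: $eeebeb -> last char: b
  1: b$eeebe -> last char: e
  2: beb$eee -> last char: e
  3: eb$eeeb -> last char: b
  4: ebeb$ee -> last char: e
  5: eebeb$e -> last char: e
  6: eeebeb$ -> last char: $


BWT = beebee$


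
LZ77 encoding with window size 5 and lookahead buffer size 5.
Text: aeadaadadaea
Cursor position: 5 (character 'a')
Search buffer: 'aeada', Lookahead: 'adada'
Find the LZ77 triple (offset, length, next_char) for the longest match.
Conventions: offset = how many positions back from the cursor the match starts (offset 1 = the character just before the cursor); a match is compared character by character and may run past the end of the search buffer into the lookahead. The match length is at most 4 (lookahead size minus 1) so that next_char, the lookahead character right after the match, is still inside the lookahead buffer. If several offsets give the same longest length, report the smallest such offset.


Try each offset into the search buffer:
  offset=1 (pos 4, char 'a'): match length 1
  offset=2 (pos 3, char 'd'): match length 0
  offset=3 (pos 2, char 'a'): match length 3
  offset=4 (pos 1, char 'e'): match length 0
  offset=5 (pos 0, char 'a'): match length 1
Longest match has length 3 at offset 3.
next_char = character at position 5 + 3 = 8 -> 'd'

Best match: offset=3, length=3 (matching 'ada' starting at position 2)
LZ77 triple: (3, 3, 'd')


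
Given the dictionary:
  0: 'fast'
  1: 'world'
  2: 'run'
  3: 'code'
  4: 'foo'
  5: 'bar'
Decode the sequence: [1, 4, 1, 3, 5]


Look up each index in the dictionary:
  1 -> 'world'
  4 -> 'foo'
  1 -> 'world'
  3 -> 'code'
  5 -> 'bar'

Decoded: "world foo world code bar"


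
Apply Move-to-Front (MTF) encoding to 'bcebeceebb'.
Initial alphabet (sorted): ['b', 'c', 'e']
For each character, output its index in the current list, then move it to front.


MTF encoding:
'b': index 0 in ['b', 'c', 'e'] -> ['b', 'c', 'e']
'c': index 1 in ['b', 'c', 'e'] -> ['c', 'b', 'e']
'e': index 2 in ['c', 'b', 'e'] -> ['e', 'c', 'b']
'b': index 2 in ['e', 'c', 'b'] -> ['b', 'e', 'c']
'e': index 1 in ['b', 'e', 'c'] -> ['e', 'b', 'c']
'c': index 2 in ['e', 'b', 'c'] -> ['c', 'e', 'b']
'e': index 1 in ['c', 'e', 'b'] -> ['e', 'c', 'b']
'e': index 0 in ['e', 'c', 'b'] -> ['e', 'c', 'b']
'b': index 2 in ['e', 'c', 'b'] -> ['b', 'e', 'c']
'b': index 0 in ['b', 'e', 'c'] -> ['b', 'e', 'c']


Output: [0, 1, 2, 2, 1, 2, 1, 0, 2, 0]


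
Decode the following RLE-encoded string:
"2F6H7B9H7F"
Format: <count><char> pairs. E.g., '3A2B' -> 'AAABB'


Expanding each <count><char> pair:
  2F -> 'FF'
  6H -> 'HHHHHH'
  7B -> 'BBBBBBB'
  9H -> 'HHHHHHHHH'
  7F -> 'FFFFFFF'

Decoded = FFHHHHHHBBBBBBBHHHHHHHHHFFFFFFF


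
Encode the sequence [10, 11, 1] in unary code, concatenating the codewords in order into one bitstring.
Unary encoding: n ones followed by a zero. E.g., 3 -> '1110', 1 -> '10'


Encode each number as n ones followed by a terminating 0:
  10 -> 11111111110 (11 bits)
  11 -> 111111111110 (12 bits)
  1 -> 10 (2 bits)
Total length = 11 + 12 + 2 = 25 bits.

Unary([10, 11, 1]) = 1111111111011111111111010 (25 bits)


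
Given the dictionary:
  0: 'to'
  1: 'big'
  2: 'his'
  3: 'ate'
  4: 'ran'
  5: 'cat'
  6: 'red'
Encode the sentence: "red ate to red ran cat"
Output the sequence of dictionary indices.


Look up each word in the dictionary:
  'red' -> 6
  'ate' -> 3
  'to' -> 0
  'red' -> 6
  'ran' -> 4
  'cat' -> 5

Encoded: [6, 3, 0, 6, 4, 5]


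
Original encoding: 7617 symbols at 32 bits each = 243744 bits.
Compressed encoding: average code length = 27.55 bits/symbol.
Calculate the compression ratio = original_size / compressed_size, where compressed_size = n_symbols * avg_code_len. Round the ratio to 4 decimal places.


original_size = n_symbols * orig_bits = 7617 * 32 = 243744 bits
compressed_size = n_symbols * avg_code_len = 7617 * 27.55 = 209848.35 bits
ratio = original_size / compressed_size = 243744 / 209848.35 = 1.1615

Compression ratio = 1.1615


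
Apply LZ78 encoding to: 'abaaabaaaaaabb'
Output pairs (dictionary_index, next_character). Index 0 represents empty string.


LZ78 encoding steps:
Dictionary: {0: ''}
Step 1: w='' (idx 0), next='a' -> output (0, 'a'), add 'a' as idx 1
Step 2: w='' (idx 0), next='b' -> output (0, 'b'), add 'b' as idx 2
Step 3: w='a' (idx 1), next='a' -> output (1, 'a'), add 'aa' as idx 3
Step 4: w='a' (idx 1), next='b' -> output (1, 'b'), add 'ab' as idx 4
Step 5: w='aa' (idx 3), next='a' -> output (3, 'a'), add 'aaa' as idx 5
Step 6: w='aaa' (idx 5), next='b' -> output (5, 'b'), add 'aaab' as idx 6
Step 7: w='b' (idx 2), end of input -> output (2, '')


Encoded: [(0, 'a'), (0, 'b'), (1, 'a'), (1, 'b'), (3, 'a'), (5, 'b'), (2, '')]


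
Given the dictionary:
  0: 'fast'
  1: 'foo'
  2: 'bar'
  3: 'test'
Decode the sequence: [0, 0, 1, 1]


Look up each index in the dictionary:
  0 -> 'fast'
  0 -> 'fast'
  1 -> 'foo'
  1 -> 'foo'

Decoded: "fast fast foo foo"


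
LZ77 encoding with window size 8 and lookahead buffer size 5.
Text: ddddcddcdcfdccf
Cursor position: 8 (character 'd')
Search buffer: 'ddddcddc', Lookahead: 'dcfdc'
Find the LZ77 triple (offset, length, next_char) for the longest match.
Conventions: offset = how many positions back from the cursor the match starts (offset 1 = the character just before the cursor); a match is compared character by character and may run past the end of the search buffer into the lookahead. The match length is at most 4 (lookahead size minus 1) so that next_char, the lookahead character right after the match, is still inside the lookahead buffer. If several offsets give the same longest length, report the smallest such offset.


Try each offset into the search buffer:
  offset=1 (pos 7, char 'c'): match length 0
  offset=2 (pos 6, char 'd'): match length 2
  offset=3 (pos 5, char 'd'): match length 1
  offset=4 (pos 4, char 'c'): match length 0
  offset=5 (pos 3, char 'd'): match length 2
  offset=6 (pos 2, char 'd'): match length 1
  offset=7 (pos 1, char 'd'): match length 1
  offset=8 (pos 0, char 'd'): match length 1
Longest match has length 2, found at offsets 2, 5; take the smallest, offset 2.
next_char = character at position 8 + 2 = 10 -> 'f'

Best match: offset=2, length=2 (matching 'dc' starting at position 6)
LZ77 triple: (2, 2, 'f')


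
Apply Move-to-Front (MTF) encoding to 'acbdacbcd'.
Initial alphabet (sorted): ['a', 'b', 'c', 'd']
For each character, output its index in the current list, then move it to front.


MTF encoding:
'a': index 0 in ['a', 'b', 'c', 'd'] -> ['a', 'b', 'c', 'd']
'c': index 2 in ['a', 'b', 'c', 'd'] -> ['c', 'a', 'b', 'd']
'b': index 2 in ['c', 'a', 'b', 'd'] -> ['b', 'c', 'a', 'd']
'd': index 3 in ['b', 'c', 'a', 'd'] -> ['d', 'b', 'c', 'a']
'a': index 3 in ['d', 'b', 'c', 'a'] -> ['a', 'd', 'b', 'c']
'c': index 3 in ['a', 'd', 'b', 'c'] -> ['c', 'a', 'd', 'b']
'b': index 3 in ['c', 'a', 'd', 'b'] -> ['b', 'c', 'a', 'd']
'c': index 1 in ['b', 'c', 'a', 'd'] -> ['c', 'b', 'a', 'd']
'd': index 3 in ['c', 'b', 'a', 'd'] -> ['d', 'c', 'b', 'a']


Output: [0, 2, 2, 3, 3, 3, 3, 1, 3]


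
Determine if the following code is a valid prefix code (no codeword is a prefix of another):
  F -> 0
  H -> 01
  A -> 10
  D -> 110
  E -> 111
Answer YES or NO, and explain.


Checking each pair (does one codeword prefix another?):
  F='0' vs H='01': prefix -- VIOLATION

NO -- this is NOT a valid prefix code. F (0) is a prefix of H (01).


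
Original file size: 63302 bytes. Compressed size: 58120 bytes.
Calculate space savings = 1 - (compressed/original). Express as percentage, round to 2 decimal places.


ratio = compressed/original = 58120/63302 = 0.918138
savings = 1 - ratio = 1 - 0.918138 = 0.081862
as a percentage: 0.081862 * 100 = 8.19%

Space savings = 1 - 58120/63302 = 8.19%


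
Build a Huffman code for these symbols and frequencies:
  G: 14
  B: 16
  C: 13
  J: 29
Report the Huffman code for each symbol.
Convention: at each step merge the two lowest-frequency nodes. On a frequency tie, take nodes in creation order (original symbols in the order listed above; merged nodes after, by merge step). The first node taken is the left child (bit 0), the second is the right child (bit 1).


Huffman tree construction:
Step 1: Merge C(13) + G(14) = 27
Step 2: Merge B(16) + (C+G)(27) = 43
Step 3: Merge J(29) + (B+(C+G))(43) = 72
Read each symbol's code off the tree from the root (left child = 0, right child = 1).

Codes:
  G: 111 (length 3)
  B: 10 (length 2)
  C: 110 (length 3)
  J: 0 (length 1)
Average code length: 142/72 = 1.9722 bits/symbol


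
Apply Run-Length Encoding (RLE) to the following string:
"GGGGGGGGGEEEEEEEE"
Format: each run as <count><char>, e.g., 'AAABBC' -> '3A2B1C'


Scanning runs left to right:
  i=0: run of 'G' x 9 -> '9G'
  i=9: run of 'E' x 8 -> '8E'

RLE = 9G8E


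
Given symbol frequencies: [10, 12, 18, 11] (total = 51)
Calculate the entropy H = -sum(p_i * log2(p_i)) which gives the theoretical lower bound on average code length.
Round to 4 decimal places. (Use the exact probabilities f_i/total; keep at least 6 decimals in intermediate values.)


Per-symbol terms -p_i * log2(p_i) with p_i = f_i/51:
  p = 10/51 = 0.196078: log2(p) = -2.350497, -p*log2(p) = 0.460882
  p = 12/51 = 0.235294: log2(p) = -2.087463, -p*log2(p) = 0.491168
  p = 18/51 = 0.352941: log2(p) = -1.502500, -p*log2(p) = 0.530294
  p = 11/51 = 0.215686: log2(p) = -2.212994, -p*log2(p) = 0.477312
H = 0.460882 + 0.491168 + 0.530294 + 0.477312 = 1.959656

H = 1.9597 bits/symbol


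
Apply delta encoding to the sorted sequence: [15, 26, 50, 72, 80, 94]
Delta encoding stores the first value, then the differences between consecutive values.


First value: 15
Deltas:
  26 - 15 = 11
  50 - 26 = 24
  72 - 50 = 22
  80 - 72 = 8
  94 - 80 = 14


Delta encoded: [15, 11, 24, 22, 8, 14]


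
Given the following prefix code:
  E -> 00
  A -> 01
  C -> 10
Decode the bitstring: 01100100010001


Decoding step by step:
Bits 01 -> A
Bits 10 -> C
Bits 01 -> A
Bits 00 -> E
Bits 01 -> A
Bits 00 -> E
Bits 01 -> A


Decoded message: ACAEAEA


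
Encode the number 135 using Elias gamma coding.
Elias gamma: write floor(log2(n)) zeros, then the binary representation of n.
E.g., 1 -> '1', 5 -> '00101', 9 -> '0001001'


num_bits = floor(log2(135)) + 1 = 8
leading_zeros = num_bits - 1 = 7
binary(135) = 10000111

Elias gamma(135) = '0000000' + '10000111' = 000000010000111 (15 bits)


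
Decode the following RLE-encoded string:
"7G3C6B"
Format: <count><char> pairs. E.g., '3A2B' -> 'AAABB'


Expanding each <count><char> pair:
  7G -> 'GGGGGGG'
  3C -> 'CCC'
  6B -> 'BBBBBB'

Decoded = GGGGGGGCCCBBBBBB


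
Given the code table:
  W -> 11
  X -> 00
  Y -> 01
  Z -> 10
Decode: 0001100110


Decoding:
00 -> X
01 -> Y
10 -> Z
01 -> Y
10 -> Z


Result: XYZYZ


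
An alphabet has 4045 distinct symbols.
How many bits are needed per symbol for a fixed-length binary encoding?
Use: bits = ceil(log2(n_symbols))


log2(4045) = 11.9819
Bracket: 2^11 = 2048 < 4045 <= 2^12 = 4096
So ceil(log2(4045)) = 12

bits = ceil(log2(4045)) = ceil(11.9819) = 12 bits


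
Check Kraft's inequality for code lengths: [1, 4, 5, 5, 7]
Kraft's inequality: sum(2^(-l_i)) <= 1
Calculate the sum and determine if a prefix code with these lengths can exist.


Sum = 2^(-1) + 2^(-4) + 2^(-5) + 2^(-5) + 2^(-7)
    = 0.5 + 0.0625 + 0.03125 + 0.03125 + 0.0078125
    = 81/128 = 0.6328125
Since 0.6328125 <= 1, Kraft's inequality IS satisfied.
A prefix code with these lengths CAN exist.

Kraft sum = 0.6328125. Satisfied.


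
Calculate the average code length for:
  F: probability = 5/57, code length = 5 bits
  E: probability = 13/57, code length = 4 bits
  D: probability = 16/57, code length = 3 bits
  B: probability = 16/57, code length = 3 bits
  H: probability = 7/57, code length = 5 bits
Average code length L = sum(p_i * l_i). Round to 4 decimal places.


Weighted contributions p_i * l_i:
  F: (5/57) * 5 = 25/57
  E: (13/57) * 4 = 52/57
  D: (16/57) * 3 = 48/57
  B: (16/57) * 3 = 48/57
  H: (7/57) * 5 = 35/57
Sum = (25 + 52 + 48 + 48 + 35)/57 = 208/57

L = 208/57 = 3.6491 bits/symbol


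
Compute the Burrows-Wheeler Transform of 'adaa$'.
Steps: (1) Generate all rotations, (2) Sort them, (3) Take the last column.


Rotations (sorted):
  0: $adaa -> last char: a
  1: a$ada -> last char: a
  2: aa$ad -> last char: d
  3: adaa$ -> last char: $
  4: daa$a -> last char: a


BWT = aad$a


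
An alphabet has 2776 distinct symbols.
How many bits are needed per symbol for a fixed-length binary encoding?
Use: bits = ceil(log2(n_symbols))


log2(2776) = 11.4388
Bracket: 2^11 = 2048 < 2776 <= 2^12 = 4096
So ceil(log2(2776)) = 12

bits = ceil(log2(2776)) = ceil(11.4388) = 12 bits


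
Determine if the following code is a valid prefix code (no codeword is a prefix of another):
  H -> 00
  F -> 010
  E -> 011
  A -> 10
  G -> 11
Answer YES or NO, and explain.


Checking each pair (does one codeword prefix another?):
  H='00' vs F='010': no prefix
  H='00' vs E='011': no prefix
  H='00' vs A='10': no prefix
  H='00' vs G='11': no prefix
  F='010' vs H='00': no prefix
  F='010' vs E='011': no prefix
  F='010' vs A='10': no prefix
  F='010' vs G='11': no prefix
  E='011' vs H='00': no prefix
  E='011' vs F='010': no prefix
  E='011' vs A='10': no prefix
  E='011' vs G='11': no prefix
  A='10' vs H='00': no prefix
  A='10' vs F='010': no prefix
  A='10' vs E='011': no prefix
  A='10' vs G='11': no prefix
  G='11' vs H='00': no prefix
  G='11' vs F='010': no prefix
  G='11' vs E='011': no prefix
  G='11' vs A='10': no prefix
No violation found over all pairs.

YES -- this is a valid prefix code. No codeword is a prefix of any other codeword.


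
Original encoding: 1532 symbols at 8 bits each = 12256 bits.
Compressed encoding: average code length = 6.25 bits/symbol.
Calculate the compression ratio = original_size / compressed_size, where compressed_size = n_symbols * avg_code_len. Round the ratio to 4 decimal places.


original_size = n_symbols * orig_bits = 1532 * 8 = 12256 bits
compressed_size = n_symbols * avg_code_len = 1532 * 6.25 = 9575.0 bits
ratio = original_size / compressed_size = 12256 / 9575.0 = 1.28

Compression ratio = 1.28
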